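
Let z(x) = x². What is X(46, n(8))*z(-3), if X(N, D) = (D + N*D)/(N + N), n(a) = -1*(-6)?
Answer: 1269/46 ≈ 27.587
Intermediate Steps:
n(a) = 6
X(N, D) = (D + D*N)/(2*N) (X(N, D) = (D + D*N)/((2*N)) = (D + D*N)*(1/(2*N)) = (D + D*N)/(2*N))
X(46, n(8))*z(-3) = ((½)*6*(1 + 46)/46)*(-3)² = ((½)*6*(1/46)*47)*9 = (141/46)*9 = 1269/46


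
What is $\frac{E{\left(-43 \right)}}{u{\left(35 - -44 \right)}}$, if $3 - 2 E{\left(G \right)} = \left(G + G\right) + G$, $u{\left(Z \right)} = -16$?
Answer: $- \frac{33}{8} \approx -4.125$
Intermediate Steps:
$E{\left(G \right)} = \frac{3}{2} - \frac{3 G}{2}$ ($E{\left(G \right)} = \frac{3}{2} - \frac{\left(G + G\right) + G}{2} = \frac{3}{2} - \frac{2 G + G}{2} = \frac{3}{2} - \frac{3 G}{2}$)
$\frac{E{\left(-43 \right)}}{u{\left(35 - -44 \right)}} = \frac{\frac{3}{2} - - \frac{129}{2}}{-16} = \left(\frac{3}{2} + \frac{129}{2}\right) \left(- \frac{1}{16}\right) = 66 \left(- \frac{1}{16}\right) = - \frac{33}{8}$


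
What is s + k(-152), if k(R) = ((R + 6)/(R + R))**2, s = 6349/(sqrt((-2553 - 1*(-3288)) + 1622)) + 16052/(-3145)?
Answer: -354105703/72662080 + 6349*sqrt(2357)/2357 ≈ 125.90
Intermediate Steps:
s = -16052/3145 + 6349*sqrt(2357)/2357 (s = 6349/(sqrt((-2553 + 3288) + 1622)) + 16052*(-1/3145) = 6349/(sqrt(735 + 1622)) - 16052/3145 = 6349/(sqrt(2357)) - 16052/3145 = 6349*(sqrt(2357)/2357) - 16052/3145 = 6349*sqrt(2357)/2357 - 16052/3145 = -16052/3145 + 6349*sqrt(2357)/2357 ≈ 125.67)
k(R) = (6 + R)**2/(4*R**2) (k(R) = ((6 + R)/((2*R)))**2 = ((6 + R)*(1/(2*R)))**2 = ((6 + R)/(2*R))**2 = (6 + R)**2/(4*R**2))
s + k(-152) = (-16052/3145 + 6349*sqrt(2357)/2357) + (1/4)*(6 - 152)**2/(-152)**2 = (-16052/3145 + 6349*sqrt(2357)/2357) + (1/4)*(1/23104)*(-146)**2 = (-16052/3145 + 6349*sqrt(2357)/2357) + (1/4)*(1/23104)*21316 = (-16052/3145 + 6349*sqrt(2357)/2357) + 5329/23104 = -354105703/72662080 + 6349*sqrt(2357)/2357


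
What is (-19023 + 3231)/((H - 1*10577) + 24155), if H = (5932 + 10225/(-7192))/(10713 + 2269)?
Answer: -491481487616/422591195717 ≈ -1.1630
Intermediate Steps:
H = 42652719/93366544 (H = (5932 + 10225*(-1/7192))/12982 = (5932 - 10225/7192)*(1/12982) = (42652719/7192)*(1/12982) = 42652719/93366544 ≈ 0.45683)
(-19023 + 3231)/((H - 1*10577) + 24155) = (-19023 + 3231)/((42652719/93366544 - 1*10577) + 24155) = -15792/((42652719/93366544 - 10577) + 24155) = -15792/(-987495283169/93366544 + 24155) = -15792/1267773587151/93366544 = -15792*93366544/1267773587151 = -491481487616/422591195717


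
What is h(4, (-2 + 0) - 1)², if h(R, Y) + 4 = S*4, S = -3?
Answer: 256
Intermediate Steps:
h(R, Y) = -16 (h(R, Y) = -4 - 3*4 = -4 - 12 = -16)
h(4, (-2 + 0) - 1)² = (-16)² = 256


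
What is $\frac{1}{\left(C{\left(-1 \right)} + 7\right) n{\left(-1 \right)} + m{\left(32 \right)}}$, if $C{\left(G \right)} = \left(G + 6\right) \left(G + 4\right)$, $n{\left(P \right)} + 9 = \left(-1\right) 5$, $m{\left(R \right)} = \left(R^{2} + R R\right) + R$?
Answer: $\frac{1}{1772} \approx 0.00056433$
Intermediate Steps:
$m{\left(R \right)} = R + 2 R^{2}$ ($m{\left(R \right)} = \left(R^{2} + R^{2}\right) + R = 2 R^{2} + R = R + 2 R^{2}$)
$n{\left(P \right)} = -14$ ($n{\left(P \right)} = -9 - 5 = -14$)
$C{\left(G \right)} = \left(4 + G\right) \left(6 + G\right)$ ($C{\left(G \right)} = \left(6 + G\right) \left(4 + G\right) = \left(4 + G\right) \left(6 + G\right)$)
$\frac{1}{\left(C{\left(-1 \right)} + 7\right) n{\left(-1 \right)} + m{\left(32 \right)}} = \frac{1}{\left(\left(24 + \left(-1\right)^{2} + 10 \left(-1\right)\right) + 7\right) \left(-14\right) + 32 \left(1 + 2 \cdot 32\right)} = \frac{1}{\left(\left(24 + 1 - 10\right) + 7\right) \left(-14\right) + 32 \left(1 + 64\right)} = \frac{1}{\left(15 + 7\right) \left(-14\right) + 32 \cdot 65} = \frac{1}{22 \left(-14\right) + 2080} = \frac{1}{-308 + 2080} = \frac{1}{1772}$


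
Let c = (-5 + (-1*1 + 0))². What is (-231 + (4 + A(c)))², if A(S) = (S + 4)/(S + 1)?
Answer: 69872881/1369 ≈ 51039.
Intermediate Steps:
c = 36 (c = (-5 + (-1 + 0))² = (-5 - 1)² = (-6)² = 36)
A(S) = (4 + S)/(1 + S)
(-231 + (4 + A(c)))² = (-231 + (4 + (4 + 36)/(1 + 36)))² = (-231 + (4 + 40/37))² = (-231 + 188/37)² = (-8359/37)² = 69872881/1369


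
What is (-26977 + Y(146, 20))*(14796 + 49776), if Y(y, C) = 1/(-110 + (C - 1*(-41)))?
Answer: -85356047928/49 ≈ -1.7420e+9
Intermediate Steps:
Y(y, C) = 1/(-69 + C) (Y(y, C) = 1/(-110 + (C + 41)) = 1/(-110 + (41 + C)) = 1/(-69 + C))
(-26977 + Y(146, 20))*(14796 + 49776) = (-26977 + 1/(-69 + 20))*(14796 + 49776) = (-26977 + 1/(-49))*64572 = (-26977 - 1/49)*64572 = -1321874/49*64572 = -85356047928/49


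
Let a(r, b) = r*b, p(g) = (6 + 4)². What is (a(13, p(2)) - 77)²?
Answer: 1495729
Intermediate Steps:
p(g) = 100 (p(g) = 10² = 100)
a(r, b) = b*r
(a(13, p(2)) - 77)² = (100*13 - 77)² = (1300 - 77)² = 1223² = 1495729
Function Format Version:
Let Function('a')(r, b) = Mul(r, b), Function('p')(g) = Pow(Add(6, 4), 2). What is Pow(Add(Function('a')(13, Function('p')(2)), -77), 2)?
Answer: 1495729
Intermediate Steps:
Function('p')(g) = 100 (Function('p')(g) = Pow(10, 2) = 100)
Function('a')(r, b) = Mul(b, r)
Pow(Add(Function('a')(13, Function('p')(2)), -77), 2) = Pow(Add(Mul(100, 13), -77), 2) = Pow(Add(1300, -77), 2) = Pow(1223, 2) = 1495729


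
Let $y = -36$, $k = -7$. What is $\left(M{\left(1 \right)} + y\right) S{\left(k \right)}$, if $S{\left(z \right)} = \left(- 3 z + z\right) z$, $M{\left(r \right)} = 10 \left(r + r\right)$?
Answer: $1568$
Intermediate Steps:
$M{\left(r \right)} = 20 r$ ($M{\left(r \right)} = 10 \cdot 2 r = 20 r$)
$S{\left(z \right)} = - 2 z^{2}$ ($S{\left(z \right)} = - 2 z z = - 2 z^{2}$)
$\left(M{\left(1 \right)} + y\right) S{\left(k \right)} = \left(20 \cdot 1 - 36\right) \left(- 2 \left(-7\right)^{2}\right) = \left(20 - 36\right) \left(\left(-2\right) 49\right) = \left(-16\right) \left(-98\right) = 1568$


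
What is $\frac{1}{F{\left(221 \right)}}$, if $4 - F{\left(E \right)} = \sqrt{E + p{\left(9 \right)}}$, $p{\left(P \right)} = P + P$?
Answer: $- \frac{4}{223} - \frac{\sqrt{239}}{223} \approx -0.087263$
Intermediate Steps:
$p{\left(P \right)} = 2 P$
$F{\left(E \right)} = 4 - \sqrt{18 + E}$ ($F{\left(E \right)} = 4 - \sqrt{E + 2 \cdot 9} = 4 - \sqrt{E + 18} = 4 - \sqrt{18 + E}$)
$\frac{1}{F{\left(221 \right)}} = \frac{1}{4 - \sqrt{18 + 221}} = \frac{1}{4 - \sqrt{239}}$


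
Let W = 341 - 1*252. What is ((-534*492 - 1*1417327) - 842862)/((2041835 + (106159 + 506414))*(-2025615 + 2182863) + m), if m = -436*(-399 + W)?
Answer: -2522917/417400484344 ≈ -6.0444e-6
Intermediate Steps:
W = 89 (W = 341 - 252 = 89)
m = 135160 (m = -436*(-399 + 89) = -436*(-310) = 135160)
((-534*492 - 1*1417327) - 842862)/((2041835 + (106159 + 506414))*(-2025615 + 2182863) + m) = ((-534*492 - 1*1417327) - 842862)/((2041835 + (106159 + 506414))*(-2025615 + 2182863) + 135160) = ((-262728 - 1417327) - 842862)/((2041835 + 612573)*157248 + 135160) = (-1680055 - 842862)/(2654408*157248 + 135160) = -2522917/(417400349184 + 135160) = -2522917/417400484344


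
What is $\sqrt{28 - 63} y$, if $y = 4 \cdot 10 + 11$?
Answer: $51 i \sqrt{35} \approx 301.72 i$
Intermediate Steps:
$y = 51$ ($y = 40 + 11 = 51$)
$\sqrt{28 - 63} y = \sqrt{28 - 63} \cdot 51 = \sqrt{-35} \cdot 51 = i \sqrt{35} \cdot 51 = 51 i \sqrt{35}$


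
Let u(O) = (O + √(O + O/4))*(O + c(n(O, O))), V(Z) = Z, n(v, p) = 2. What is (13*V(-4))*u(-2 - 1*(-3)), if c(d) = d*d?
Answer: -260 - 130*√5 ≈ -550.69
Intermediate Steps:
c(d) = d²
u(O) = (4 + O)*(O + √5*√O/2) (u(O) = (O + √(O + O/4))*(O + 2²) = (O + √(O + O*(¼)))*(O + 4) = (O + √(O + O/4))*(4 + O) = (O + √(5*O/4))*(4 + O) = (O + √5*√O/2)*(4 + O) = (4 + O)*(O + √5*√O/2))
(13*V(-4))*u(-2 - 1*(-3)) = (13*(-4))*((-2 - 1*(-3))² + 4*(-2 - 1*(-3)) + √5*(-2 - 1*(-3))^(3/2)/2 + 2*√5*√(-2 - 1*(-3))) = -52*((-2 + 3)² + 4*(-2 + 3) + √5*(-2 + 3)^(3/2)/2 + 2*√5*√(-2 + 3)) = -52*(1² + 4*1 + √5*1^(3/2)/2 + 2*√5*√1) = -52*(1 + 4 + (½)*√5*1 + 2*√5*1) = -52*(1 + 4 + √5/2 + 2*√5) = -52*(5 + 5*√5/2) = -260 - 130*√5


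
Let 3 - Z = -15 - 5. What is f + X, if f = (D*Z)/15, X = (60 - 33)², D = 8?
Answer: 11119/15 ≈ 741.27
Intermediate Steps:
Z = 23 (Z = 3 - (-15 - 5) = 3 - 1*(-20) = 3 + 20 = 23)
X = 729 (X = 27² = 729)
f = 184/15 (f = (8*23)/15 = 184*(1/15) = 184/15 ≈ 12.267)
f + X = 184/15 + 729 = 11119/15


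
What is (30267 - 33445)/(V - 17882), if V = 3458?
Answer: 1589/7212 ≈ 0.22033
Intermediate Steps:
(30267 - 33445)/(V - 17882) = (30267 - 33445)/(3458 - 17882) = -3178/(-14424) = -3178*(-1/14424) = 1589/7212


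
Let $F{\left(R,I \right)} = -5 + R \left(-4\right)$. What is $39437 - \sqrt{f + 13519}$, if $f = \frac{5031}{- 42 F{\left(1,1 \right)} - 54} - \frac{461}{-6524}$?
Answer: $39437 - \frac{\sqrt{1296151593142}}{9786} \approx 39321.0$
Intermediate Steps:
$F{\left(R,I \right)} = -5 - 4 R$
$f = \frac{457939}{29358}$ ($f = \frac{5031}{- 42 \left(-5 - 4\right) - 54} - \frac{461}{-6524} = \frac{5031}{- 42 \left(-5 - 4\right) - 54} - - \frac{461}{6524} = \frac{5031}{\left(-42\right) \left(-9\right) - 54} + \frac{461}{6524} = \frac{5031}{378 - 54} + \frac{461}{6524} = \frac{5031}{324} + \frac{461}{6524} = 5031 \cdot \frac{1}{324} + \frac{461}{6524} = \frac{559}{36} + \frac{461}{6524} = \frac{457939}{29358} \approx 15.598$)
$39437 - \sqrt{f + 13519} = 39437 - \sqrt{\frac{457939}{29358} + 13519} = 39437 - \sqrt{\frac{397348741}{29358}} = 39437 - \frac{\sqrt{1296151593142}}{9786}$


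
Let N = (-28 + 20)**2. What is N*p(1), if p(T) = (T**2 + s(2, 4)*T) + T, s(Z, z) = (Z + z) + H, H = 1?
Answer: 576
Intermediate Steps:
s(Z, z) = 1 + Z + z (s(Z, z) = (Z + z) + 1 = 1 + Z + z)
p(T) = T**2 + 8*T (p(T) = (T**2 + (1 + 2 + 4)*T) + T = (T**2 + 7*T) + T = T**2 + 8*T)
N = 64 (N = (-8)**2 = 64)
N*p(1) = 64*(1*(8 + 1)) = 64*(1*9) = 64*9 = 576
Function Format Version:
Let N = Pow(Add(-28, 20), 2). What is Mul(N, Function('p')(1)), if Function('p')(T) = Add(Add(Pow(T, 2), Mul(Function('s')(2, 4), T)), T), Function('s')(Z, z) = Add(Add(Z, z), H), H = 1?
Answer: 576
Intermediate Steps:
Function('s')(Z, z) = Add(1, Z, z) (Function('s')(Z, z) = Add(Add(Z, z), 1) = Add(1, Z, z))
Function('p')(T) = Add(Pow(T, 2), Mul(8, T)) (Function('p')(T) = Add(Add(Pow(T, 2), Mul(Add(1, 2, 4), T)), T) = Add(Add(Pow(T, 2), Mul(7, T)), T) = Add(Pow(T, 2), Mul(8, T)))
N = 64 (N = Pow(-8, 2) = 64)
Mul(N, Function('p')(1)) = Mul(64, Mul(1, Add(8, 1))) = Mul(64, Mul(1, 9)) = Mul(64, 9) = 576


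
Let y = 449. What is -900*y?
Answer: -404100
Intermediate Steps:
-900*y = -900*449 = -404100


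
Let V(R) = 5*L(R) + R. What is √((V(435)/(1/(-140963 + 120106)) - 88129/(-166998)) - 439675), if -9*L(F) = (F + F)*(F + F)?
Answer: √244325661618602750862/166998 ≈ 93600.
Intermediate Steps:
L(F) = -4*F²/9 (L(F) = -(F + F)*(F + F)/9 = -2*F*2*F/9 = -4*F²/9)
V(R) = R - 20*R²/9 (V(R) = 5*(-4*R²/9) + R = -20*R²/9 + R = R - 20*R²/9)
√((V(435)/(1/(-140963 + 120106)) - 88129/(-166998)) - 439675) = √((((⅑)*435*(9 - 20*435))/(1/(-140963 + 120106)) - 88129/(-166998)) - 439675) = √((((⅑)*435*(9 - 8700))/(1/(-20857)) - 88129*(-1/166998)) - 439675) = √((((⅑)*435*(-8691))/(-1/20857) + 88129/166998) - 439675) = √((-420065*(-20857) + 88129/166998) - 439675) = √((8761295705 + 88129/166998) - 439675) = √(1463118860231719/166998 - 439675) = √(1463045435386069/166998) = √244325661618602750862/166998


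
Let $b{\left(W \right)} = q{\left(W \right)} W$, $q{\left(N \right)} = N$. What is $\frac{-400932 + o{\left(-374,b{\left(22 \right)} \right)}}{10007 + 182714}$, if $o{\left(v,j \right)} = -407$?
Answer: $- \frac{401339}{192721} \approx -2.0825$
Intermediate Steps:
$b{\left(W \right)} = W^{2}$ ($b{\left(W \right)} = W W = W^{2}$)
$\frac{-400932 + o{\left(-374,b{\left(22 \right)} \right)}}{10007 + 182714} = \frac{-400932 - 407}{10007 + 182714} = - \frac{401339}{192721}$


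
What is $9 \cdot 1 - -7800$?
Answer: $7809$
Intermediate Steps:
$9 \cdot 1 - -7800 = 9 + 7800 = 7809$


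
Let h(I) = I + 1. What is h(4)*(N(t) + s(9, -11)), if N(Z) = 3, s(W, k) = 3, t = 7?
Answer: 30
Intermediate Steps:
h(I) = 1 + I
h(4)*(N(t) + s(9, -11)) = (1 + 4)*(3 + 3) = 5*6 = 30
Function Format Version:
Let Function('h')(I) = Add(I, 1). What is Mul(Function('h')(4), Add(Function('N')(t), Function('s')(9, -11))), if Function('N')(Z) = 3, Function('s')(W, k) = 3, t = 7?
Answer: 30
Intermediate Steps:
Function('h')(I) = Add(1, I)
Mul(Function('h')(4), Add(Function('N')(t), Function('s')(9, -11))) = Mul(Add(1, 4), Add(3, 3)) = Mul(5, 6) = 30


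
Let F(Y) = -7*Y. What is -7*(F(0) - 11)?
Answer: 77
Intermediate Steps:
-7*(F(0) - 11) = -7*(-7*0 - 11) = -7*(0 - 11) = -7*(-11) = 77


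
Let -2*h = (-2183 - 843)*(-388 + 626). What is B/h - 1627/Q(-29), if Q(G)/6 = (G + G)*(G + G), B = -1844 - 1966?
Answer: -331386989/3634068648 ≈ -0.091189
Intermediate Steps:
B = -3810
Q(G) = 24*G**2 (Q(G) = 6*((G + G)*(G + G)) = 6*((2*G)*(2*G)) = 6*(4*G**2) = 24*G**2)
h = 360094 (h = -(-2183 - 843)*(-388 + 626)/2 = -(-1513)*238 = -1/2*(-720188) = 360094)
B/h - 1627/Q(-29) = -3810/360094 - 1627/(24*(-29)**2) = -3810*1/360094 - 1627/(24*841) = -1905/180047 - 1627/20184 = -331386989/3634068648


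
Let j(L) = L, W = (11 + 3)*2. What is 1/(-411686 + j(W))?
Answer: -1/411658 ≈ -2.4292e-6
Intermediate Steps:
W = 28 (W = 14*2 = 28)
1/(-411686 + j(W)) = 1/(-411686 + 28) = 1/(-411658) = -1/411658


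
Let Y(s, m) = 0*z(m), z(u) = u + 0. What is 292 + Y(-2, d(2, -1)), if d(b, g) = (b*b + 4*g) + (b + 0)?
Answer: 292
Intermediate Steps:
z(u) = u
d(b, g) = b + b² + 4*g (d(b, g) = (b² + 4*g) + b = b + b² + 4*g)
Y(s, m) = 0 (Y(s, m) = 0*m = 0)
292 + Y(-2, d(2, -1)) = 292 + 0 = 292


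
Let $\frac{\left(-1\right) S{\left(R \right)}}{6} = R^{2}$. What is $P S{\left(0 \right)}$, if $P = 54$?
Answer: $0$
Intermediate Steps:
$S{\left(R \right)} = - 6 R^{2}$
$P S{\left(0 \right)} = 54 \left(- 6 \cdot 0^{2}\right) = 54 \left(\left(-6\right) 0\right) = 54 \cdot 0 = 0$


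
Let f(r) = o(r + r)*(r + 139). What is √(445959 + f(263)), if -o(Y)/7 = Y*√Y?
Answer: √(445959 - 1480164*√526) ≈ 5788.0*I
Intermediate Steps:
o(Y) = -7*Y^(3/2) (o(Y) = -7*Y*√Y = -7*Y^(3/2))
f(r) = -14*√2*r^(3/2)*(139 + r) (f(r) = (-7*(r + r)^(3/2))*(r + 139) = (-7*2*√2*r^(3/2))*(139 + r) = (-14*√2*r^(3/2))*(139 + r) = -14*√2*r^(3/2)*(139 + r))
√(445959 + f(263)) = √(445959 + 14*√2*263^(3/2)*(-139 - 1*263)) = √(445959 + 14*√2*(263*√263)*(-139 - 263)) = √(445959 + 14*√2*(263*√263)*(-402)) = √(445959 - 1480164*√526)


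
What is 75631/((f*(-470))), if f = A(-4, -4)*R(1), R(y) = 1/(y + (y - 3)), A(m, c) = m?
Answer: -75631/1880 ≈ -40.229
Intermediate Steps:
R(y) = 1/(-3 + 2*y) (R(y) = 1/(y + (-3 + y)) = 1/(-3 + 2*y))
f = 4 (f = -4/(-3 + 2*1) = -4/(-3 + 2) = -4/(-1) = -4*(-1) = 4)
75631/((f*(-470))) = 75631/((4*(-470))) = 75631/(-1880) = 75631*(-1/1880) = -75631/1880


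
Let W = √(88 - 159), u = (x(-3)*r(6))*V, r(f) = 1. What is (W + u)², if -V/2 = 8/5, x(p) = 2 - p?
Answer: (16 - I*√71)² ≈ 185.0 - 269.64*I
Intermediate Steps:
V = -16/5 ≈ -3.2000
u = -16 (u = ((2 - 1*(-3))*1)*(-16/5) = ((2 + 3)*1)*(-16/5) = (5*1)*(-16/5) = 5*(-16/5) = -16)
W = I*√71 (W = √(-71) = I*√71 ≈ 8.4261*I)
(W + u)² = (I*√71 - 16)² = (-16 + I*√71)²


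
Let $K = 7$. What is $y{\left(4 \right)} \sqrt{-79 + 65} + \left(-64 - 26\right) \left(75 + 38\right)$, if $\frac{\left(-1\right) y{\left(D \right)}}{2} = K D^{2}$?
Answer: $-10170 - 224 i \sqrt{14} \approx -10170.0 - 838.13 i$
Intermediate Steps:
$y{\left(D \right)} = - 14 D^{2}$ ($y{\left(D \right)} = - 2 \cdot 7 D^{2} = - 14 D^{2}$)
$y{\left(4 \right)} \sqrt{-79 + 65} + \left(-64 - 26\right) \left(75 + 38\right) = - 14 \cdot 4^{2} \sqrt{-79 + 65} + \left(-64 - 26\right) \left(75 + 38\right) = \left(-14\right) 16 \sqrt{-14} - 10170 = - 224 i \sqrt{14} - 10170 = -10170 - 224 i \sqrt{14}$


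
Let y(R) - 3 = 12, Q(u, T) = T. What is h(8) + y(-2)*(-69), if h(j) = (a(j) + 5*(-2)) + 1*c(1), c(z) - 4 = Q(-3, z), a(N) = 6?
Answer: -1034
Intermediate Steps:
c(z) = 4 + z
h(j) = 1 (h(j) = (6 + 5*(-2)) + 1*(4 + 1) = (6 - 10) + 1*5 = -4 + 5 = 1)
y(R) = 15 (y(R) = 3 + 12 = 15)
h(8) + y(-2)*(-69) = 1 + 15*(-69) = 1 - 1035 = -1034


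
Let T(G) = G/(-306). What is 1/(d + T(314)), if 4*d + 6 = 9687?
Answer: 612/1480565 ≈ 0.00041336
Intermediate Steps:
T(G) = -G/306 (T(G) = G*(-1/306) = -G/306)
d = 9681/4 (d = -3/2 + (1/4)*9687 = -3/2 + 9687/4 = 9681/4 ≈ 2420.3)
1/(d + T(314)) = 1/(9681/4 - 1/306*314) = 1/(9681/4 - 157/153) = 1/(1480565/612) = 612/1480565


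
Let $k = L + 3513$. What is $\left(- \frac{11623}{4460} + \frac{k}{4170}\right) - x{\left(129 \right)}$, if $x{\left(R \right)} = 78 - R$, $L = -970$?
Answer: $\frac{91138207}{1859820} \approx 49.004$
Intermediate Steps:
$k = 2543$ ($k = -970 + 3513 = 2543$)
$\left(- \frac{11623}{4460} + \frac{k}{4170}\right) - x{\left(129 \right)} = \left(- \frac{11623}{4460} + \frac{2543}{4170}\right) - \left(78 - 129\right) = \left(\left(-11623\right) \frac{1}{4460} + 2543 \cdot \frac{1}{4170}\right) - \left(78 - 129\right) = \left(- \frac{11623}{4460} + \frac{2543}{4170}\right) - -51 = - \frac{3712613}{1859820} + 51 = \frac{91138207}{1859820}$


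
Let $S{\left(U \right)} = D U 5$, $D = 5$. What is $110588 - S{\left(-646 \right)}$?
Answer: $126738$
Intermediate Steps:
$S{\left(U \right)} = 25 U$ ($S{\left(U \right)} = 5 U 5 = 25 U$)
$110588 - S{\left(-646 \right)} = 110588 - 25 \left(-646\right) = 110588 - -16150 = 110588 + 16150 = 126738$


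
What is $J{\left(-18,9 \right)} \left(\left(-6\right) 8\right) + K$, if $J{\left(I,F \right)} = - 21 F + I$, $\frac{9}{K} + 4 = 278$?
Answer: $\frac{2722473}{274} \approx 9936.0$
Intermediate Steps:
$K = \frac{9}{274}$ ($K = \frac{9}{-4 + 278} = \frac{9}{274} \approx 0.032847$)
$J{\left(I,F \right)} = I - 21 F$
$J{\left(-18,9 \right)} \left(\left(-6\right) 8\right) + K = \left(-18 - 189\right) \left(\left(-6\right) 8\right) + \frac{9}{274} = \left(-18 - 189\right) \left(-48\right) + \frac{9}{274} = \left(-207\right) \left(-48\right) + \frac{9}{274} = 9936 + \frac{9}{274} = \frac{2722473}{274}$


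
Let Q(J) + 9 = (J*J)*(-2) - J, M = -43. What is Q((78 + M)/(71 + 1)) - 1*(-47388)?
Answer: 122803883/2592 ≈ 47378.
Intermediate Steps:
Q(J) = -9 - J - 2*J**2 (Q(J) = -9 + ((J*J)*(-2) - J) = -9 + (J**2*(-2) - J) = -9 + (-2*J**2 - J) = -9 + (-J - 2*J**2) = -9 - J - 2*J**2)
Q((78 + M)/(71 + 1)) - 1*(-47388) = (-9 - (78 - 43)/(71 + 1) - 2*(78 - 43)**2/(71 + 1)**2) - 1*(-47388) = (-9 - 35/72 - 2*(35/72)**2) + 47388 = (-9 - 35/72 - 2*(35*(1/72))**2) + 47388 = (-9 - 1*35/72 - 2*(35/72)**2) + 47388 = (-9 - 35/72 - 2*1225/5184) + 47388 = (-9 - 35/72 - 1225/2592) + 47388 = -25813/2592 + 47388 = 122803883/2592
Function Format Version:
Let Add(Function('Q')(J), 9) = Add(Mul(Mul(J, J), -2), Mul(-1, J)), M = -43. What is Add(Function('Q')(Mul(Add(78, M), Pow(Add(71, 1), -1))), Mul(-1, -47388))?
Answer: Rational(122803883, 2592) ≈ 47378.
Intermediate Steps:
Function('Q')(J) = Add(-9, Mul(-1, J), Mul(-2, Pow(J, 2))) (Function('Q')(J) = Add(-9, Add(Mul(Mul(J, J), -2), Mul(-1, J))) = Add(-9, Add(Mul(Pow(J, 2), -2), Mul(-1, J))) = Add(-9, Add(Mul(-2, Pow(J, 2)), Mul(-1, J))) = Add(-9, Add(Mul(-1, J), Mul(-2, Pow(J, 2)))) = Add(-9, Mul(-1, J), Mul(-2, Pow(J, 2))))
Add(Function('Q')(Mul(Add(78, M), Pow(Add(71, 1), -1))), Mul(-1, -47388)) = Add(Add(-9, Mul(-1, Mul(Add(78, -43), Pow(Add(71, 1), -1))), Mul(-2, Pow(Mul(Add(78, -43), Pow(Add(71, 1), -1)), 2))), Mul(-1, -47388)) = Add(Add(-9, Mul(-1, Mul(35, Pow(72, -1))), Mul(-2, Pow(Mul(35, Pow(72, -1)), 2))), 47388) = Add(Add(-9, Mul(-1, Mul(35, Rational(1, 72))), Mul(-2, Pow(Mul(35, Rational(1, 72)), 2))), 47388) = Add(Add(-9, Mul(-1, Rational(35, 72)), Mul(-2, Pow(Rational(35, 72), 2))), 47388) = Add(Add(-9, Rational(-35, 72), Mul(-2, Rational(1225, 5184))), 47388) = Add(Add(-9, Rational(-35, 72), Rational(-1225, 2592)), 47388) = Add(Rational(-25813, 2592), 47388) = Rational(122803883, 2592)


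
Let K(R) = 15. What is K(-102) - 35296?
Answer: -35281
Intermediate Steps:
K(-102) - 35296 = 15 - 35296 = -35281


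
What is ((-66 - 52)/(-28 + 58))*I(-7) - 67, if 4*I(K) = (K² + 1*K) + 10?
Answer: -1772/15 ≈ -118.13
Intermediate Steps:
I(K) = 5/2 + K/4 + K²/4 (I(K) = ((K² + 1*K) + 10)/4 = ((K² + K) + 10)/4 = ((K + K²) + 10)/4 = (10 + K + K²)/4 = 5/2 + K/4 + K²/4)
((-66 - 52)/(-28 + 58))*I(-7) - 67 = ((-66 - 52)/(-28 + 58))*(5/2 + (¼)*(-7) + (¼)*(-7)²) - 67 = (-118/30)*(5/2 - 7/4 + (¼)*49) - 67 = (-118*1/30)*(5/2 - 7/4 + 49/4) - 67 = -59/15*13 - 67 = -767/15 - 67 = -1772/15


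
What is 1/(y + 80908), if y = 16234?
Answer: 1/97142 ≈ 1.0294e-5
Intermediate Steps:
1/(y + 80908) = 1/(16234 + 80908) = 1/97142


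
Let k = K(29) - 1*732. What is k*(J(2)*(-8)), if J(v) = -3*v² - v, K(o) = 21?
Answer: -79632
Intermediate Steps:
J(v) = -v - 3*v²
k = -711 (k = 21 - 1*732 = 21 - 732 = -711)
k*(J(2)*(-8)) = -711*(-1*2*(1 + 3*2))*(-8) = -711*(-1*2*(1 + 6))*(-8) = -711*(-1*2*7)*(-8) = -(-9954)*(-8) = -711*112 = -79632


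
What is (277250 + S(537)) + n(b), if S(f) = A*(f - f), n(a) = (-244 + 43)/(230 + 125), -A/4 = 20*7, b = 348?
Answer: 98423549/355 ≈ 2.7725e+5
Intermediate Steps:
A = -560 (A = -80*7 = -4*140 = -560)
n(a) = -201/355
S(f) = 0 (S(f) = -560*(f - f) = -560*0 = 0)
(277250 + S(537)) + n(b) = (277250 + 0) - 201/355 = 277250 - 201/355 = 98423549/355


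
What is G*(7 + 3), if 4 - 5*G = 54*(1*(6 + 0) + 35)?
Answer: -4420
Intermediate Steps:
G = -442 (G = 4/5 - 54*(1*(6 + 0) + 35)/5 = 4/5 - 54*(1*6 + 35)/5 = 4/5 - 54*(6 + 35)/5 = 4/5 - 54*41/5 = 4/5 - 1/5*2214 = 4/5 - 2214/5 = -442)
G*(7 + 3) = -442*(7 + 3) = -442*10 = -4420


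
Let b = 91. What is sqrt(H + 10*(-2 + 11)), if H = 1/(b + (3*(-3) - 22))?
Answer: sqrt(81015)/30 ≈ 9.4877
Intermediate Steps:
H = 1/60 (H = 1/(91 + (3*(-3) - 22)) = 1/(91 + (-9 - 22)) = 1/(91 - 31) = 1/60 ≈ 0.016667)
sqrt(H + 10*(-2 + 11)) = sqrt(1/60 + 10*(-2 + 11)) = sqrt(1/60 + 10*9) = sqrt(1/60 + 90) = sqrt(5401/60) = sqrt(81015)/30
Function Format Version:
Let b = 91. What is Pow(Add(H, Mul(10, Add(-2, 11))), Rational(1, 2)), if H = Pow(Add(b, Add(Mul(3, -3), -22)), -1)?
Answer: Mul(Rational(1, 30), Pow(81015, Rational(1, 2))) ≈ 9.4877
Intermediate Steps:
H = Rational(1, 60) (H = Pow(Add(91, Add(Mul(3, -3), -22)), -1) = Pow(Add(91, Add(-9, -22)), -1) = Pow(Add(91, -31), -1) = Pow(60, -1) = Rational(1, 60) ≈ 0.016667)
Pow(Add(H, Mul(10, Add(-2, 11))), Rational(1, 2)) = Pow(Add(Rational(1, 60), Mul(10, Add(-2, 11))), Rational(1, 2)) = Pow(Add(Rational(1, 60), Mul(10, 9)), Rational(1, 2)) = Pow(Add(Rational(1, 60), 90), Rational(1, 2)) = Pow(Rational(5401, 60), Rational(1, 2)) = Mul(Rational(1, 30), Pow(81015, Rational(1, 2)))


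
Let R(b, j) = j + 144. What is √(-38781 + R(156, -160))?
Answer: I*√38797 ≈ 196.97*I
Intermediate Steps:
R(b, j) = 144 + j
√(-38781 + R(156, -160)) = √(-38781 + (144 - 160)) = √(-38781 - 16) = √(-38797) = I*√38797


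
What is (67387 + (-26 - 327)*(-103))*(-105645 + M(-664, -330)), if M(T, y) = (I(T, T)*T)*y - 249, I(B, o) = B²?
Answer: 10022799972594996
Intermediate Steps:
M(T, y) = -249 + y*T³ (M(T, y) = (T²*T)*y - 249 = T³*y - 249 = y*T³ - 249 = -249 + y*T³)
(67387 + (-26 - 327)*(-103))*(-105645 + M(-664, -330)) = (67387 + (-26 - 327)*(-103))*(-105645 + (-249 - 330*(-664)³)) = (67387 - 353*(-103))*(-105645 + (-249 - 330*(-292754944))) = (67387 + 36359)*(-105645 + (-249 + 96609131520)) = 103746*(-105645 + 96609131271) = 103746*96609025626 = 10022799972594996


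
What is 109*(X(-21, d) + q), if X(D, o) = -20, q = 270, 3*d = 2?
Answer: 27250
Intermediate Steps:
d = ⅔ (d = (⅓)*2 = ⅔ ≈ 0.66667)
109*(X(-21, d) + q) = 109*(-20 + 270) = 109*250 = 27250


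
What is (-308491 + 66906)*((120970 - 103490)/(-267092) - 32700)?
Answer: 527496370929950/66773 ≈ 7.8998e+9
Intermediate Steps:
(-308491 + 66906)*((120970 - 103490)/(-267092) - 32700) = -241585*(17480*(-1/267092) - 32700) = -241585*(-4370/66773 - 32700) = -241585*(-2183481470/66773) = 527496370929950/66773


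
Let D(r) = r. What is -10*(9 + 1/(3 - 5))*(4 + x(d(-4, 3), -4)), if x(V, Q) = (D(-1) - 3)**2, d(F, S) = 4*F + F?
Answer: -1700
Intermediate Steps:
d(F, S) = 5*F
x(V, Q) = 16 (x(V, Q) = (-1 - 3)**2 = (-4)**2 = 16)
-10*(9 + 1/(3 - 5))*(4 + x(d(-4, 3), -4)) = -10*(9 + 1/(3 - 5))*(4 + 16) = -10*(9 + 1/(-2))*20 = -10*(9 - 1/2)*20 = -85*20 = -10*170 = -1700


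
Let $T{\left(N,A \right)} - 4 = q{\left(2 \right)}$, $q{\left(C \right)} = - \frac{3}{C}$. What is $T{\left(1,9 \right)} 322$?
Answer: $805$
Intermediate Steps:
$T{\left(N,A \right)} = \frac{5}{2}$ ($T{\left(N,A \right)} = 4 - \frac{3}{2} = \frac{5}{2}$)
$T{\left(1,9 \right)} 322 = \frac{5}{2} \cdot 322 = 805$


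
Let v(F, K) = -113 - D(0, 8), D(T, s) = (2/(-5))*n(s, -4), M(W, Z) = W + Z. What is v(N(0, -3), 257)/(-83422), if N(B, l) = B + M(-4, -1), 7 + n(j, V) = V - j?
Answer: 603/417110 ≈ 0.0014457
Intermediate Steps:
n(j, V) = -7 + V - j (n(j, V) = -7 + (V - j) = -7 + V - j)
D(T, s) = 22/5 + 2*s/5 (D(T, s) = (2/(-5))*(-7 - 4 - s) = (-1/5*2)*(-11 - s) = -2*(-11 - s)/5 = 22/5 + 2*s/5)
N(B, l) = -5 + B (N(B, l) = B + (-4 - 1) = B - 5 = -5 + B)
v(F, K) = -603/5 (v(F, K) = -113 - (22/5 + (2/5)*8) = -113 - (22/5 + 16/5) = -113 - 1*38/5 = -113 - 38/5 = -603/5)
v(N(0, -3), 257)/(-83422) = -603/5/(-83422) = -603/5*(-1/83422) = 603/417110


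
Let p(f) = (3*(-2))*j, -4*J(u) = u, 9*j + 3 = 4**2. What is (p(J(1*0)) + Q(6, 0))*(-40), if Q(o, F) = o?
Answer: 320/3 ≈ 106.67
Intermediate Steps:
j = 13/9 (j = -1/3 + (1/9)*4**2 = -1/3 + (1/9)*16 = -1/3 + 16/9 = 13/9 ≈ 1.4444)
J(u) = -u/4
p(f) = -26/3 (p(f) = (3*(-2))*(13/9) = -6*13/9 = -26/3)
(p(J(1*0)) + Q(6, 0))*(-40) = (-26/3 + 6)*(-40) = -8/3*(-40) = 320/3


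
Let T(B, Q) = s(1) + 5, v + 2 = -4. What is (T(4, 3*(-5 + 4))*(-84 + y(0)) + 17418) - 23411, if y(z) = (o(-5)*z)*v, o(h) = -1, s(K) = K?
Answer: -6497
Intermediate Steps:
v = -6 (v = -2 - 4 = -6)
y(z) = 6*z (y(z) = -z*(-6) = 6*z)
T(B, Q) = 6 (T(B, Q) = 1 + 5 = 6)
(T(4, 3*(-5 + 4))*(-84 + y(0)) + 17418) - 23411 = (6*(-84 + 6*0) + 17418) - 23411 = (6*(-84 + 0) + 17418) - 23411 = (6*(-84) + 17418) - 23411 = (-504 + 17418) - 23411 = 16914 - 23411 = -6497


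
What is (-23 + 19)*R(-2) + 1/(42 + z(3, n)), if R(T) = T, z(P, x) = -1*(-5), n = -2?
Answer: 377/47 ≈ 8.0213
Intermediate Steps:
z(P, x) = 5
(-23 + 19)*R(-2) + 1/(42 + z(3, n)) = (-23 + 19)*(-2) + 1/(42 + 5) = -4*(-2) + 1/47 = 8 + 1/47 = 377/47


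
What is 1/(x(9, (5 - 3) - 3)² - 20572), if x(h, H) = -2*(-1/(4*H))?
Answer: -4/82287 ≈ -4.8610e-5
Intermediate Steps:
x(h, H) = 1/(2*H) (x(h, H) = -2*(-1/(4*H)) = -(-1)/(2*H) = 1/(2*H))
1/(x(9, (5 - 3) - 3)² - 20572) = 1/((1/(2*((5 - 3) - 3)))² - 20572) = 1/((1/(2*(2 - 3)))² - 20572) = 1/(((½)/(-1))² - 20572) = 1/(((½)*(-1))² - 20572) = 1/((-½)² - 20572) = 1/(¼ - 20572) = 1/(-82287/4) = -4/82287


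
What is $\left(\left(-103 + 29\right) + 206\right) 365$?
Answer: $48180$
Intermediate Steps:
$\left(\left(-103 + 29\right) + 206\right) 365 = \left(-74 + 206\right) 365 = 132 \cdot 365 = 48180$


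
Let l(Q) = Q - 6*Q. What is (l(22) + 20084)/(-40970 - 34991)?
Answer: -19974/75961 ≈ -0.26295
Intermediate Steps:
l(Q) = -5*Q
(l(22) + 20084)/(-40970 - 34991) = (-5*22 + 20084)/(-40970 - 34991) = (-110 + 20084)/(-75961) = 19974*(-1/75961) = -19974/75961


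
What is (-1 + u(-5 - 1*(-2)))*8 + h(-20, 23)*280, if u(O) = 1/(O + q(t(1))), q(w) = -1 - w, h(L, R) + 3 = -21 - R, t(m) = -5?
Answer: -13160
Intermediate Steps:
h(L, R) = -24 - R (h(L, R) = -3 + (-21 - R) = -24 - R)
u(O) = 1/(4 + O) (u(O) = 1/(O + (-1 - 1*(-5))) = 1/(O + (-1 + 5)) = 1/(O + 4) = 1/(4 + O))
(-1 + u(-5 - 1*(-2)))*8 + h(-20, 23)*280 = (-1 + 1/(4 + (-5 - 1*(-2))))*8 + (-24 - 1*23)*280 = (-1 + 1/(4 + (-5 + 2)))*8 + (-24 - 23)*280 = (-1 + 1/(4 - 3))*8 - 47*280 = (-1 + 1/1)*8 - 13160 = (-1 + 1)*8 - 13160 = 0*8 - 13160 = 0 - 13160 = -13160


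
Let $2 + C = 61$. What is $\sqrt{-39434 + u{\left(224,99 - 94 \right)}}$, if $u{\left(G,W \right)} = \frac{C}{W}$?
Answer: $\frac{i \sqrt{985555}}{5} \approx 198.55 i$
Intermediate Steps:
$C = 59$ ($C = -2 + 61 = 59$)
$u{\left(G,W \right)} = \frac{59}{W}$
$\sqrt{-39434 + u{\left(224,99 - 94 \right)}} = \sqrt{-39434 + \frac{59}{99 - 94}} = \sqrt{-39434 + \frac{59}{5}} = \sqrt{- \frac{197111}{5}} = \frac{i \sqrt{985555}}{5}$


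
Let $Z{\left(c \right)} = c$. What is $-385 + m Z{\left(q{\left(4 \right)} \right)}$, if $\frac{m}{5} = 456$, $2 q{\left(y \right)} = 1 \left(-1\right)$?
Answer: $-1525$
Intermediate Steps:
$q{\left(y \right)} = - \frac{1}{2}$ ($q{\left(y \right)} = \frac{1 \left(-1\right)}{2} = \frac{1}{2} \left(-1\right) = - \frac{1}{2}$)
$m = 2280$ ($m = 5 \cdot 456 = 2280$)
$-385 + m Z{\left(q{\left(4 \right)} \right)} = -385 + 2280 \left(- \frac{1}{2}\right) = -385 - 1140 = -1525$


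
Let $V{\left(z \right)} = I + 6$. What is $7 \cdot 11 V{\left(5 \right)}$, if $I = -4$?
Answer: $154$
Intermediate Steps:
$V{\left(z \right)} = 2$ ($V{\left(z \right)} = -4 + 6 = 2$)
$7 \cdot 11 V{\left(5 \right)} = 7 \cdot 11 \cdot 2 = 77 \cdot 2 = 154$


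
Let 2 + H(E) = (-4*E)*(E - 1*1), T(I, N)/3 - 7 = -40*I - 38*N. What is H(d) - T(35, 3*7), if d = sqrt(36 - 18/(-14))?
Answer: 44953/7 + 12*sqrt(203)/7 ≈ 6446.3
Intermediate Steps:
d = 3*sqrt(203)/7 (d = sqrt(36 - 18*(-1/14)) = sqrt(36 + 9/7) = sqrt(261/7) = 3*sqrt(203)/7 ≈ 6.1062)
T(I, N) = 21 - 120*I - 114*N (T(I, N) = 21 + 3*(-40*I - 38*N) = 21 + (-120*I - 114*N) = 21 - 120*I - 114*N)
H(E) = -2 - 4*E*(-1 + E) (H(E) = -2 + (-4*E)*(E - 1*1) = -2 + (-4*E)*(E - 1) = -2 + (-4*E)*(-1 + E) = -2 - 4*E*(-1 + E))
H(d) - T(35, 3*7) = (-2 - 4*(3*sqrt(203)/7)**2 + 4*(3*sqrt(203)/7)) - (21 - 120*35 - 342*7) = (-2 - 4*261/7 + 12*sqrt(203)/7) - (21 - 4200 - 114*21) = (-2 - 1044/7 + 12*sqrt(203)/7) - (21 - 4200 - 2394) = (-1058/7 + 12*sqrt(203)/7) - 1*(-6573) = (-1058/7 + 12*sqrt(203)/7) + 6573 = 44953/7 + 12*sqrt(203)/7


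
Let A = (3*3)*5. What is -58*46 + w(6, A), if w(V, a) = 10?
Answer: -2658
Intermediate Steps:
A = 45 (A = 9*5 = 45)
-58*46 + w(6, A) = -58*46 + 10 = -2668 + 10 = -2658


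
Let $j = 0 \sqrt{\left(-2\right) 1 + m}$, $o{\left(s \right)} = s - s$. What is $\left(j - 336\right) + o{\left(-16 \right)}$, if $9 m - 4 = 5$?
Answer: $-336$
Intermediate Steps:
$m = 1$ ($m = \frac{4}{9} + \frac{1}{9} \cdot 5 = \frac{4}{9} + \frac{5}{9} = 1$)
$o{\left(s \right)} = 0$
$j = 0$ ($j = 0 \sqrt{\left(-2\right) 1 + 1} = 0 \sqrt{-2 + 1} = 0 \sqrt{-1} = 0 i = 0$)
$\left(j - 336\right) + o{\left(-16 \right)} = \left(0 - 336\right) + 0 = -336 + 0 = -336$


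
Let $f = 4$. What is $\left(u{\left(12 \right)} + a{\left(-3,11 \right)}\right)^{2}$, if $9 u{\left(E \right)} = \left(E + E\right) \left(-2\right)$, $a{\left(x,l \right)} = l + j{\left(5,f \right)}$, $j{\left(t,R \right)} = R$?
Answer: $\frac{841}{9} \approx 93.444$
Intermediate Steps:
$a{\left(x,l \right)} = 4 + l$ ($a{\left(x,l \right)} = l + 4 = 4 + l$)
$u{\left(E \right)} = - \frac{4 E}{9}$ ($u{\left(E \right)} = \frac{\left(E + E\right) \left(-2\right)}{9} = \frac{2 E \left(-2\right)}{9} = \frac{\left(-4\right) E}{9} = - \frac{4 E}{9}$)
$\left(u{\left(12 \right)} + a{\left(-3,11 \right)}\right)^{2} = \left(\left(- \frac{4}{9}\right) 12 + \left(4 + 11\right)\right)^{2} = \left(- \frac{16}{3} + 15\right)^{2} = \left(\frac{29}{3}\right)^{2} = \frac{841}{9}$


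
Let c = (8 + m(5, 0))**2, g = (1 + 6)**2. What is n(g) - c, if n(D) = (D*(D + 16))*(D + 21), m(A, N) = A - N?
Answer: 222781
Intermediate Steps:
g = 49 (g = 7**2 = 49)
n(D) = D*(16 + D)*(21 + D) (n(D) = (D*(16 + D))*(21 + D) = D*(16 + D)*(21 + D))
c = 169 (c = (8 + (5 - 1*0))**2 = (8 + (5 + 0))**2 = (8 + 5)**2 = 13**2 = 169)
n(g) - c = 49*(336 + 49**2 + 37*49) - 1*169 = 49*(336 + 2401 + 1813) - 169 = 49*4550 - 169 = 222950 - 169 = 222781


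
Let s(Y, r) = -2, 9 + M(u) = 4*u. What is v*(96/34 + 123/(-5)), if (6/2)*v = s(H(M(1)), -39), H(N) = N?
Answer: 1234/85 ≈ 14.518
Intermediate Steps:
M(u) = -9 + 4*u
v = -2/3 (v = (1/3)*(-2) = -2/3 ≈ -0.66667)
v*(96/34 + 123/(-5)) = -2*(96/34 + 123/(-5))/3 = -2*(96*(1/34) + 123*(-1/5))/3 = -2*(48/17 - 123/5)/3 = -2/3*(-1851/85) = 1234/85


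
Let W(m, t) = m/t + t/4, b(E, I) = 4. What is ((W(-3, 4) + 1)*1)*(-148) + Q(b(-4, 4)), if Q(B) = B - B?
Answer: -185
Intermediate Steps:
Q(B) = 0
W(m, t) = t/4 + m/t (W(m, t) = m/t + t*(¼) = m/t + t/4 = t/4 + m/t)
((W(-3, 4) + 1)*1)*(-148) + Q(b(-4, 4)) = ((((¼)*4 - 3/4) + 1)*1)*(-148) + 0 = (((1 - 3*¼) + 1)*1)*(-148) + 0 = (((1 - ¾) + 1)*1)*(-148) + 0 = ((¼ + 1)*1)*(-148) + 0 = ((5/4)*1)*(-148) + 0 = (5/4)*(-148) + 0 = -185 + 0 = -185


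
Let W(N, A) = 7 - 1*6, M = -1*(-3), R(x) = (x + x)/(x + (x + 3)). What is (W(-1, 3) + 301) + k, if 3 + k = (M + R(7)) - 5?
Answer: 5063/17 ≈ 297.82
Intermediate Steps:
R(x) = 2*x/(3 + 2*x) (R(x) = (2*x)/(x + (3 + x)) = (2*x)/(3 + 2*x) = 2*x/(3 + 2*x))
M = 3
W(N, A) = 1 (W(N, A) = 7 - 6 = 1)
k = -71/17 (k = -3 + ((3 + 2*7/(3 + 2*7)) - 5) = -3 + ((3 + 2*7/(3 + 14)) - 5) = -3 + ((3 + 2*7/17) - 5) = -3 + ((3 + 2*7*(1/17)) - 5) = -3 + ((3 + 14/17) - 5) = -3 + (65/17 - 5) = -3 - 20/17 = -71/17 ≈ -4.1765)
(W(-1, 3) + 301) + k = (1 + 301) - 71/17 = 302 - 71/17 = 5063/17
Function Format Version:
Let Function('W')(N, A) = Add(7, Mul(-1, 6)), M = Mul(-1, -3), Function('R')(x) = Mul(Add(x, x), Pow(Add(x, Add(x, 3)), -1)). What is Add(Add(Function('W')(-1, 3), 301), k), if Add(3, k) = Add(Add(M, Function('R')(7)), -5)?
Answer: Rational(5063, 17) ≈ 297.82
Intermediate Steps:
Function('R')(x) = Mul(2, x, Pow(Add(3, Mul(2, x)), -1)) (Function('R')(x) = Mul(Mul(2, x), Pow(Add(x, Add(3, x)), -1)) = Mul(Mul(2, x), Pow(Add(3, Mul(2, x)), -1)) = Mul(2, x, Pow(Add(3, Mul(2, x)), -1)))
M = 3
Function('W')(N, A) = 1 (Function('W')(N, A) = Add(7, -6) = 1)
k = Rational(-71, 17) (k = Add(-3, Add(Add(3, Mul(2, 7, Pow(Add(3, Mul(2, 7)), -1))), -5)) = Add(-3, Add(Add(3, Mul(2, 7, Pow(Add(3, 14), -1))), -5)) = Add(-3, Add(Add(3, Mul(2, 7, Pow(17, -1))), -5)) = Add(-3, Add(Add(3, Mul(2, 7, Rational(1, 17))), -5)) = Add(-3, Add(Add(3, Rational(14, 17)), -5)) = Add(-3, Add(Rational(65, 17), -5)) = Add(-3, Rational(-20, 17)) = Rational(-71, 17) ≈ -4.1765)
Add(Add(Function('W')(-1, 3), 301), k) = Add(Add(1, 301), Rational(-71, 17)) = Add(302, Rational(-71, 17)) = Rational(5063, 17)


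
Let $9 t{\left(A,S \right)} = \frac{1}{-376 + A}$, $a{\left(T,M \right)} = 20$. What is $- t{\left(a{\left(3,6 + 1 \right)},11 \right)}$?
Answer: $\frac{1}{3204} \approx 0.00031211$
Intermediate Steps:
$t{\left(A,S \right)} = \frac{1}{9 \left(-376 + A\right)}$
$- t{\left(a{\left(3,6 + 1 \right)},11 \right)} = - \frac{1}{9 \left(-376 + 20\right)} = - \frac{1}{9 \left(-356\right)} = - \frac{-1}{9 \cdot 356} = \left(-1\right) \left(- \frac{1}{3204}\right) = \frac{1}{3204}$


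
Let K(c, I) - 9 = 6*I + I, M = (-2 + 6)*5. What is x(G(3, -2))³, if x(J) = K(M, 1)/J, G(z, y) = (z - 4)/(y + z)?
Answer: -4096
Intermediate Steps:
M = 20 (M = 4*5 = 20)
G(z, y) = (-4 + z)/(y + z)
K(c, I) = 9 + 7*I (K(c, I) = 9 + (6*I + I) = 9 + 7*I)
x(J) = 16/J (x(J) = (9 + 7*1)/J = (9 + 7)/J = 16/J)
x(G(3, -2))³ = (16/(((-4 + 3)/(-2 + 3))))³ = (16/((-1/1)))³ = (16/((1*(-1))))³ = (16/(-1))³ = (16*(-1))³ = (-16)³ = -4096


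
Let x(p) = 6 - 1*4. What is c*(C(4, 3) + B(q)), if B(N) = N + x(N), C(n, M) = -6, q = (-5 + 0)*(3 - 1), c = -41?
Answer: 574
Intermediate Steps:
q = -10 (q = -5*2 = -10)
x(p) = 2 (x(p) = 6 - 4 = 2)
B(N) = 2 + N (B(N) = N + 2 = 2 + N)
c*(C(4, 3) + B(q)) = -41*(-6 + (2 - 10)) = -41*(-6 - 8) = -41*(-14) = 574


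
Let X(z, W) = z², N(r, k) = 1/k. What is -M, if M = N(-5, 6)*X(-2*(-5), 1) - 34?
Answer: 52/3 ≈ 17.333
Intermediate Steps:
M = -52/3 (M = (-2*(-5))²/6 - 34 = (⅙)*10² - 34 = (⅙)*100 - 34 = 50/3 - 34 = -52/3 ≈ -17.333)
-M = -1*(-52/3) = 52/3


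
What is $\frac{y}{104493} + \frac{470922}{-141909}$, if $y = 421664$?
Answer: $\frac{3543288010}{4942832379} \approx 0.71685$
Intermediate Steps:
$\frac{y}{104493} + \frac{470922}{-141909} = \frac{421664}{104493} + \frac{470922}{-141909} = 421664 \cdot \frac{1}{104493} + 470922 \left(- \frac{1}{141909}\right) = \frac{421664}{104493} - \frac{156974}{47303} = \frac{3543288010}{4942832379}$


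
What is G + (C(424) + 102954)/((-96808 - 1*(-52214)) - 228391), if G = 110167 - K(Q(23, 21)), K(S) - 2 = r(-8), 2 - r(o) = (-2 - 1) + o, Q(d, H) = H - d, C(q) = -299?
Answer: 6013948213/54597 ≈ 1.1015e+5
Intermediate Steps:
r(o) = 5 - o (r(o) = 2 - ((-2 - 1) + o) = 2 - (-3 + o) = 2 + (3 - o) = 5 - o)
K(S) = 15 (K(S) = 2 + (5 - 1*(-8)) = 2 + (5 + 8) = 2 + 13 = 15)
G = 110152 (G = 110167 - 1*15 = 110167 - 15 = 110152)
G + (C(424) + 102954)/((-96808 - 1*(-52214)) - 228391) = 110152 + (-299 + 102954)/((-96808 - 1*(-52214)) - 228391) = 110152 + 102655/((-96808 + 52214) - 228391) = 110152 + 102655/(-44594 - 228391) = 110152 + 102655/(-272985) = 110152 + 102655*(-1/272985) = 110152 - 20531/54597 = 6013948213/54597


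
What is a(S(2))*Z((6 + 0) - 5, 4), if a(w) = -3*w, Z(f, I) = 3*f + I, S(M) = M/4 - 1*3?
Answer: 105/2 ≈ 52.500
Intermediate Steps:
S(M) = -3 + M/4 (S(M) = M*(¼) - 3 = M/4 - 3 = -3 + M/4)
Z(f, I) = I + 3*f
a(w) = -3*w
a(S(2))*Z((6 + 0) - 5, 4) = (-3*(-3 + (¼)*2))*(4 + 3*((6 + 0) - 5)) = (-3*(-3 + ½))*(4 + 3*(6 - 5)) = (-3*(-5/2))*(4 + 3*1) = 15*(4 + 3)/2 = (15/2)*7 = 105/2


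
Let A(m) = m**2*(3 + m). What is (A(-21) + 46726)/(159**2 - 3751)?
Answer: 19394/10765 ≈ 1.8016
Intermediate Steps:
(A(-21) + 46726)/(159**2 - 3751) = ((-21)**2*(3 - 21) + 46726)/(159**2 - 3751) = (441*(-18) + 46726)/(25281 - 3751) = (-7938 + 46726)/21530 = 38788*(1/21530) = 19394/10765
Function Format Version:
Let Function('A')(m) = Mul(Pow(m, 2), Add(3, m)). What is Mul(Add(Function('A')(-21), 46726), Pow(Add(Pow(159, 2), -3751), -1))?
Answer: Rational(19394, 10765) ≈ 1.8016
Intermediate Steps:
Mul(Add(Function('A')(-21), 46726), Pow(Add(Pow(159, 2), -3751), -1)) = Mul(Add(Mul(Pow(-21, 2), Add(3, -21)), 46726), Pow(Add(Pow(159, 2), -3751), -1)) = Mul(Add(Mul(441, -18), 46726), Pow(Add(25281, -3751), -1)) = Mul(Add(-7938, 46726), Pow(21530, -1)) = Mul(38788, Rational(1, 21530)) = Rational(19394, 10765)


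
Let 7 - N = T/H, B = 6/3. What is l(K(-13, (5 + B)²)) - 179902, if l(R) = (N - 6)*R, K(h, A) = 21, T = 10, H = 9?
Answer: -539713/3 ≈ -1.7990e+5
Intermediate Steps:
B = 2 (B = 6*(⅓) = 2)
N = 53/9 (N = 7 - 10/9 = 53/9 ≈ 5.8889)
l(R) = -R/9 (l(R) = (53/9 - 6)*R = -R/9)
l(K(-13, (5 + B)²)) - 179902 = -⅑*21 - 179902 = -7/3 - 179902 = -539713/3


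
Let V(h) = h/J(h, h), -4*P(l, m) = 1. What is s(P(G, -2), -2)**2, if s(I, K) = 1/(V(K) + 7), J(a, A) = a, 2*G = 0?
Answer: 1/64 ≈ 0.015625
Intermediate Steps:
G = 0 (G = (1/2)*0 = 0)
P(l, m) = -1/4 (P(l, m) = -1/4*1 = -1/4)
V(h) = 1 (V(h) = h/h = 1)
s(I, K) = 1/8 (s(I, K) = 1/(1 + 7) = 1/8)
s(P(G, -2), -2)**2 = (1/8)**2 = 1/64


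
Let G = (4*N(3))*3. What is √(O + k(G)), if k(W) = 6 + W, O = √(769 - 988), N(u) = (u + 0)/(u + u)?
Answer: √(12 + I*√219) ≈ 3.9403 + 1.8778*I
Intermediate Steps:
N(u) = ½ (N(u) = u/((2*u)) = u*(1/(2*u)) = ½)
O = I*√219 (O = √(-219) = I*√219 ≈ 14.799*I)
G = 6 (G = (4*(½))*3 = 2*3 = 6)
√(O + k(G)) = √(I*√219 + (6 + 6)) = √(I*√219 + 12) = √(12 + I*√219)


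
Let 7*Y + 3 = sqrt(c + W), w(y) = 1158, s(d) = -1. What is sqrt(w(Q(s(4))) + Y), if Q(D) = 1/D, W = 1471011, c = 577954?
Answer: sqrt(56721 + 7*sqrt(2048965))/7 ≈ 36.906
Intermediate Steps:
Y = -3/7 + sqrt(2048965)/7 (Y = -3/7 + sqrt(577954 + 1471011)/7 = -3/7 + sqrt(2048965)/7 ≈ 204.06)
sqrt(w(Q(s(4))) + Y) = sqrt(1158 + (-3/7 + sqrt(2048965)/7)) = sqrt(8103/7 + sqrt(2048965)/7)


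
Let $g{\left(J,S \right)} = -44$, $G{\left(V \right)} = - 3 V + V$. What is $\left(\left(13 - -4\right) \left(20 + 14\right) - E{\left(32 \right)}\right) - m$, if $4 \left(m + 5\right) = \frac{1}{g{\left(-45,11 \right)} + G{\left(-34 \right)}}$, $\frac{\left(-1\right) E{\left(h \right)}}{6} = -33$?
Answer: $\frac{36959}{96} \approx 384.99$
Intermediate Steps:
$E{\left(h \right)} = 198$ ($E{\left(h \right)} = \left(-6\right) \left(-33\right) = 198$)
$G{\left(V \right)} = - 2 V$
$m = - \frac{479}{96}$ ($m = -5 + \frac{1}{4 \left(-44 - -68\right)} = -5 + \frac{1}{4 \left(-44 + 68\right)} = -5 + \frac{1}{4 \cdot 24} = -5 + \frac{1}{4} \cdot \frac{1}{24} = -5 + \frac{1}{96} = - \frac{479}{96} \approx -4.9896$)
$\left(\left(13 - -4\right) \left(20 + 14\right) - E{\left(32 \right)}\right) - m = \left(\left(13 - -4\right) \left(20 + 14\right) - 198\right) - - \frac{479}{96} = \left(\left(13 + 4\right) 34 - 198\right) + \frac{479}{96} = \left(17 \cdot 34 - 198\right) + \frac{479}{96} = \left(578 - 198\right) + \frac{479}{96} = 380 + \frac{479}{96} = \frac{36959}{96}$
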